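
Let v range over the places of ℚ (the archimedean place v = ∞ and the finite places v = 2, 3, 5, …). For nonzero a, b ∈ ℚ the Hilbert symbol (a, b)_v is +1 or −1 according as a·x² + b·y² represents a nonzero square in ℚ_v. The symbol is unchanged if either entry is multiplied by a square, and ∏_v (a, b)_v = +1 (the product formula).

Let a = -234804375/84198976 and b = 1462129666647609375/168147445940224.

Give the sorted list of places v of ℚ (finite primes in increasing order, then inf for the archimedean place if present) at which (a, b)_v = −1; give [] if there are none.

(a, b) ≡ (-247, 663) mod (ℚ^×)²; places V = {2, 3, 5, 13, 17, 19, 31, 37, ∞}.
(a,b)_31: α=-2, u≡1; β=0, v≡24 (mod 31); (1|31)=+1, (24|31)=-1; sign (−1)^0·+1^0·-1^-2 = +1.
(a,b)_17: α=0, u≡1; β=1, v≡5 (mod 17); (1|17)=+1, (5|17)=-1; sign (−1)^0·+1^1·-1^0 = +1.
(a,b)_3: α=2, u≡2; β=5, v≡2 (mod 3); (2|3)=-1, (2|3)=-1; sign (−1)^0·-1^5·-1^2 = -1.
(a,b)_5: α=4, u≡3; β=6, v≡3 (mod 5); (3|5)=-1, (3|5)=-1; sign (−1)^0·-1^6·-1^4 = +1.
(a,b)_13: α=3, u≡6; β=7, v≡3 (mod 13); (6|13)=-1, (3|13)=+1; sign (−1)^0·-1^7·+1^3 = -1.
(a,b)_2: α=-6, β=-16; u≡1, v≡7 (mod 8); ε(u)ε(v)=0·1, αω(v)=-6·0, βω(u)=-16·0; sum ≡ 0  ⇒  +1.
(a,b)_19: α=1, u≡7; β=2, v≡17 (mod 19); (7|19)=+1, (17|19)=+1; sign (−1)^0·+1^2·+1^1 = +1.
(a,b)_∞: sgn(-247)=−, sgn(663)=+, so +1.
(a,b)_37: α=-2, u≡3; β=-6, v≡25 (mod 37); (3|37)=+1, (25|37)=+1; sign (−1)^0·+1^-6·+1^-2 = +1.
Ram(-247, 663) = {3, 13}; no ℚ_3-point on the conic.

[3, 13]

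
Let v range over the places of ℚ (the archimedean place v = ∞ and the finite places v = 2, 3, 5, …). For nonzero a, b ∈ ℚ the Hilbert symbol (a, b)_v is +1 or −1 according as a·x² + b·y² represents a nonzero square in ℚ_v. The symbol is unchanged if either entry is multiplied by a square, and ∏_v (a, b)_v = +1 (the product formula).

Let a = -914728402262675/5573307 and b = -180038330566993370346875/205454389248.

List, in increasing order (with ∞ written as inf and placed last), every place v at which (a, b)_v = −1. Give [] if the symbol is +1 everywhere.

(a, b) ≡ (-4641, -36465) mod (ℚ^×)²; places V = {2, 3, 5, 7, 11, 13, 17, 29, 31, 41, 47, ∞}.
(a,b)_3: α=-1, u≡1; β=-3, v≡1 (mod 3); (1|3)=+1, (1|3)=+1; sign (−1)^1·+1^-3·+1^-1 = -1.
(a,b)_17: α=1, u≡9; β=1, v≡6 (mod 17); (9|17)=+1, (6|17)=-1; sign (−1)^0·+1^1·-1^1 = -1.
(a,b)_5: α=2, u≡4; β=5, v≡3 (mod 5); (4|5)=+1, (3|5)=-1; sign (−1)^0·+1^5·-1^2 = +1.
(a,b)_31: α=2, u≡25; β=2, v≡12 (mod 31); (25|31)=+1, (12|31)=-1; sign (−1)^0·+1^2·-1^2 = +1.
(a,b)_41: α=2, u≡25; β=2, v≡8 (mod 41); (25|41)=+1, (8|41)=+1; sign (−1)^0·+1^2·+1^2 = +1.
(a,b)_29: α=-2, u≡4; β=-2, v≡2 (mod 29); (4|29)=+1, (2|29)=-1; sign (−1)^0·+1^-2·-1^-2 = +1.
(a,b)_47: α=-2, u≡18; β=-2, v≡2 (mod 47); (18|47)=+1, (2|47)=+1; sign (−1)^0·+1^-2·+1^-2 = +1.
(a,b)_7: α=1, u≡1; β=2, v≡3 (mod 7); (1|7)=+1, (3|7)=-1; sign (−1)^0·+1^2·-1^1 = -1.
(a,b)_11: α=4, u≡1; β=7, v≡8 (mod 11); (1|11)=+1, (8|11)=-1; sign (−1)^0·+1^7·-1^4 = +1.
(a,b)_2: α=0, β=-12; u≡7, v≡7 (mod 8); ε(u)ε(v)=1·1, αω(v)=0·0, βω(u)=-12·0; sum ≡ 1  ⇒  -1.
(a,b)_13: α=1, u≡11; β=3, v≡10 (mod 13); (11|13)=-1, (10|13)=+1; sign (−1)^0·-1^3·+1^1 = -1.
(a,b)_∞: sgn(-4641)=−, sgn(-36465)=−, so -1.
Ram(-4641, -36465) = {2, 3, 7, 13, 17, ∞}; no ℚ_2-point on the conic.

[2, 3, 7, 13, 17, inf]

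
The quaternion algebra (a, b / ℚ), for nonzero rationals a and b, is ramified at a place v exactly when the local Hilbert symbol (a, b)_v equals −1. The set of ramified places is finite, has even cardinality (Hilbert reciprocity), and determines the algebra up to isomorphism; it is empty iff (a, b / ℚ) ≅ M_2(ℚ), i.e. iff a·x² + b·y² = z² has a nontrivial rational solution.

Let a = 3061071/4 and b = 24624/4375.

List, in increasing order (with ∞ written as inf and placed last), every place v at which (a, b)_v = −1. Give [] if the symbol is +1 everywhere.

[7, 17]

Mod squares: a ≡ 4199, b ≡ 133. Check v ∈ {∞, 2, 3, 5, 7, 13, 17, 19}.
v=∞: 4199 > 0 and 133 > 0  ⇒  (a,b)_∞ = +1.
v=5: a=5^0·(≡4), b=5^-4·(≡2) mod 5; (4|5)=+1, (2|5)=-1; (−1)^{0·-4·2}·(+1)^-4·(-1)^0 = +1.
v=2: v_2(a)=-2, v_2(b)=4; units ≡ 7, 5 (mod 8); ε·ε+αω+βω = 1·0+-2·1+4·0 ≡ 0  ⇒  (a,b)_2 = +1.
v=19: a=19^1·(≡2), b=19^1·(≡16) mod 19; (2|19)=-1, (16|19)=+1; (−1)^{1·1·9}·(-1)^1·(+1)^1 = +1.
v=7: a=7^0·(≡5), b=7^-1·(≡6) mod 7; (5|7)=-1, (6|7)=-1; (−1)^{0·-1·3}·(-1)^-1·(-1)^0 = -1.
v=13: a=13^1·(≡6), b=13^0·(≡4) mod 13; (6|13)=-1, (4|13)=+1; (−1)^{1·0·6}·(-1)^0·(+1)^1 = +1.
v=17: a=17^1·(≡4), b=17^0·(≡7) mod 17; (4|17)=+1, (7|17)=-1; (−1)^{1·0·8}·(+1)^0·(-1)^1 = -1.
v=3: a=3^6·(≡2), b=3^4·(≡1) mod 3; (2|3)=-1, (1|3)=+1; (−1)^{6·4·1}·(-1)^4·(+1)^6 = +1.
|Ram(4199, 133)| = 2, even; anisotropic at {7, 17}.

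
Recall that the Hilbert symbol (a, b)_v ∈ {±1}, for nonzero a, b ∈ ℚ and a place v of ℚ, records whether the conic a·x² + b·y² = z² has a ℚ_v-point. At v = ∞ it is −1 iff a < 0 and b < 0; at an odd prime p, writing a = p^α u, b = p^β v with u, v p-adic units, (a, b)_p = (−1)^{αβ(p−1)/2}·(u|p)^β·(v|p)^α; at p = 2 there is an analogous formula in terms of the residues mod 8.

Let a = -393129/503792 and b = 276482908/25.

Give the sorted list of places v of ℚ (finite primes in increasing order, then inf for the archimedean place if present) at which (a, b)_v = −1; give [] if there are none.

[19, 23]

Mod squares: a ≡ -23, b ≡ 247. Check v ∈ {∞, 2, 3, 5, 11, 13, 19, 23, 37}.
v=13: a=13^0·(≡10), b=13^1·(≡6) mod 13; (10|13)=+1, (6|13)=-1; (−1)^{0·1·6}·(+1)^1·(-1)^0 = +1.
v=23: a=23^-1·(≡7), b=23^4·(≡11) mod 23; (7|23)=-1, (11|23)=-1; (−1)^{-1·4·11}·(-1)^4·(-1)^-1 = -1.
v=∞: -23 < 0 and 247 > 0  ⇒  (a,b)_∞ = +1.
v=37: a=37^-2·(≡2), b=37^0·(≡3) mod 37; (2|37)=-1, (3|37)=+1; (−1)^{-2·0·18}·(-1)^0·(+1)^-2 = +1.
v=11: a=11^2·(≡6), b=11^0·(≡3) mod 11; (6|11)=-1, (3|11)=+1; (−1)^{2·0·5}·(-1)^0·(+1)^2 = +1.
v=2: v_2(a)=-4, v_2(b)=2; units ≡ 1, 7 (mod 8); ε·ε+αω+βω = 0·1+-4·0+2·0 ≡ 0  ⇒  (a,b)_2 = +1.
v=5: a=5^0·(≡3), b=5^-2·(≡3) mod 5; (3|5)=-1, (3|5)=-1; (−1)^{0·-2·2}·(-1)^-2·(-1)^0 = +1.
v=3: a=3^2·(≡1), b=3^0·(≡1) mod 3; (1|3)=+1, (1|3)=+1; (−1)^{2·0·1}·(+1)^0·(+1)^2 = +1.
v=19: a=19^2·(≡10), b=19^1·(≡2) mod 19; (10|19)=-1, (2|19)=-1; (−1)^{2·1·9}·(-1)^1·(-1)^2 = -1.
(-23, 247 / ℚ) ramifies at {19, 23}: a division algebra.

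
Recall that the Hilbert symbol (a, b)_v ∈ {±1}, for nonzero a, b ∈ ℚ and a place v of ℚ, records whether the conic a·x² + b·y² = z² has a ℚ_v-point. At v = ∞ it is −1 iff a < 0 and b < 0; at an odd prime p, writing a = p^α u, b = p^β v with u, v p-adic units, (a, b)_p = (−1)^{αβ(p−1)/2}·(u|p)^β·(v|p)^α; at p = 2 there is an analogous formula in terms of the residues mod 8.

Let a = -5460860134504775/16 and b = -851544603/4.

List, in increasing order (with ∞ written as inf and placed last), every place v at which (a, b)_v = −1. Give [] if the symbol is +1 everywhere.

(a, b) ≡ (-551, -94616067) mod (ℚ^×)²; places V = {2, 3, 5, 7, 11, 13, 17, 19, 29, 37, ∞}.
(a,b)_17: α=2, u≡10; β=1, v≡8 (mod 17); (10|17)=-1, (8|17)=+1; sign (−1)^0·-1^1·+1^2 = -1.
(a,b)_37: α=2, u≡10; β=1, v≡33 (mod 37); (10|37)=+1, (33|37)=+1; sign (−1)^0·+1^1·+1^2 = +1.
(a,b)_3: α=0, u≡1; β=3, v≡2 (mod 3); (1|3)=+1, (2|3)=-1; sign (−1)^0·+1^3·-1^0 = +1.
(a,b)_29: α=1, u≡11; β=1, v≡6 (mod 29); (11|29)=-1, (6|29)=+1; sign (−1)^0·-1^1·+1^1 = -1.
(a,b)_7: α=2, u≡1; β=1, v≡3 (mod 7); (1|7)=+1, (3|7)=-1; sign (−1)^0·+1^1·-1^2 = +1.
(a,b)_11: α=2, u≡7; β=0, v≡9 (mod 11); (7|11)=-1, (9|11)=+1; sign (−1)^0·-1^0·+1^2 = +1.
(a,b)_∞: sgn(-551)=−, sgn(-94616067)=−, so -1.
(a,b)_5: α=2, u≡4; β=0, v≡3 (mod 5); (4|5)=+1, (3|5)=-1; sign (−1)^0·+1^0·-1^2 = +1.
(a,b)_19: α=1, u≡11; β=1, v≡8 (mod 19); (11|19)=+1, (8|19)=-1; sign (−1)^1·+1^1·-1^1 = +1.
(a,b)_2: α=-4, β=-2; u≡1, v≡5 (mod 8); ε(u)ε(v)=0·0, αω(v)=-4·1, βω(u)=-2·0; sum ≡ 0  ⇒  +1.
(a,b)_13: α=2, u≡7; β=1, v≡5 (mod 13); (7|13)=-1, (5|13)=-1; sign (−1)^0·-1^1·-1^2 = -1.
|Ram(-551, -94616067)| = 4, even; anisotropic at {13, 17, 29, ∞}.

[13, 17, 29, inf]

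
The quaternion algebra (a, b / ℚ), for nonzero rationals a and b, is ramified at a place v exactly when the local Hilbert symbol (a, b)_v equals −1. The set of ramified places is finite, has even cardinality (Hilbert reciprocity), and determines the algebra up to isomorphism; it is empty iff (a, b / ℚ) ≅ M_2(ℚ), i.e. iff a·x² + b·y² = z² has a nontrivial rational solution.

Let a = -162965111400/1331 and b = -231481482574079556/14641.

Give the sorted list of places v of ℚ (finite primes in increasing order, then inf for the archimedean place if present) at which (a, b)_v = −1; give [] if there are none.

Mod squares: a ≡ -286, b ≡ -609. Check v ∈ {∞, 2, 3, 5, 7, 11, 13, 17, 29}.
v=11: a=11^-3·(≡8), b=11^-4·(≡6) mod 11; (8|11)=-1, (6|11)=-1; (−1)^{-3·-4·5}·(-1)^-4·(-1)^-3 = -1.
v=13: a=13^3·(≡9), b=13^6·(≡8) mod 13; (9|13)=+1, (8|13)=-1; (−1)^{3·6·6}·(+1)^6·(-1)^3 = -1.
v=17: a=17^0·(≡5), b=17^2·(≡11) mod 17; (5|17)=-1, (11|17)=-1; (−1)^{0·2·8}·(-1)^2·(-1)^0 = +1.
v=7: a=7^2·(≡1), b=7^1·(≡4) mod 7; (1|7)=+1, (4|7)=+1; (−1)^{2·1·3}·(+1)^1·(+1)^2 = +1.
v=3: a=3^2·(≡2), b=3^5·(≡1) mod 3; (2|3)=-1, (1|3)=+1; (−1)^{2·5·1}·(-1)^5·(+1)^2 = -1.
v=2: v_2(a)=3, v_2(b)=2; units ≡ 1, 7 (mod 8); ε·ε+αω+βω = 0·1+3·0+2·0 ≡ 0  ⇒  (a,b)_2 = +1.
v=29: a=29^2·(≡13), b=29^3·(≡26) mod 29; (13|29)=+1, (26|29)=-1; (−1)^{2·3·14}·(+1)^3·(-1)^2 = +1.
v=5: a=5^2·(≡4), b=5^0·(≡4) mod 5; (4|5)=+1, (4|5)=+1; (−1)^{2·0·2}·(+1)^0·(+1)^2 = +1.
v=∞: -286 < 0 and -609 < 0  ⇒  (a,b)_∞ = -1.
Ram(-286, -609) = {3, 11, 13, ∞}; no ℚ_3-point on the conic.

[3, 11, 13, inf]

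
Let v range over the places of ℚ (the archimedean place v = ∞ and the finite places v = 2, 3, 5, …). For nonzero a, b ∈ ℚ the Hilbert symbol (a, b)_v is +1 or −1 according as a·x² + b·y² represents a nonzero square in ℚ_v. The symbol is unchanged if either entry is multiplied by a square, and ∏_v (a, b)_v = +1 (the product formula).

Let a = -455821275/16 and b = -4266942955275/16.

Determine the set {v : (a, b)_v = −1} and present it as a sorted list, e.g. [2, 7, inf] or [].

[3, 7, 47, inf]

Mod squares: a ≡ -372099, b ≡ -3483218739. Check v ∈ {∞, 2, 3, 5, 7, 11, 13, 23, 29, 37, 47}.
v=47: a=47^1·(≡46), b=47^1·(≡39) mod 47; (46|47)=-1, (39|47)=-1; (−1)^{1·1·23}·(-1)^1·(-1)^1 = -1.
v=29: a=29^1·(≡7), b=29^1·(≡16) mod 29; (7|29)=+1, (16|29)=+1; (−1)^{1·1·14}·(+1)^1·(+1)^1 = +1.
v=7: a=7^3·(≡2), b=7^3·(≡4) mod 7; (2|7)=+1, (4|7)=+1; (−1)^{3·3·3}·(+1)^3·(+1)^3 = -1.
v=5: a=5^2·(≡4), b=5^2·(≡4) mod 5; (4|5)=+1, (4|5)=+1; (−1)^{2·2·2}·(+1)^2·(+1)^2 = +1.
v=11: a=11^0·(≡5), b=11^1·(≡9) mod 11; (5|11)=+1, (9|11)=+1; (−1)^{0·1·5}·(+1)^1·(+1)^0 = +1.
v=∞: -372099 < 0 and -3483218739 < 0  ⇒  (a,b)_∞ = -1.
v=2: v_2(a)=-4, v_2(b)=-4; units ≡ 5, 5 (mod 8); ε·ε+αω+βω = 0·0+-4·1+-4·1 ≡ 0  ⇒  (a,b)_2 = +1.
v=37: a=37^0·(≡21), b=37^1·(≡22) mod 37; (21|37)=+1, (22|37)=-1; (−1)^{0·1·18}·(+1)^1·(-1)^0 = +1.
v=3: a=3^1·(≡2), b=3^1·(≡2) mod 3; (2|3)=-1, (2|3)=-1; (−1)^{1·1·1}·(-1)^1·(-1)^1 = -1.
v=13: a=13^1·(≡3), b=13^1·(≡3) mod 13; (3|13)=+1, (3|13)=+1; (−1)^{1·1·6}·(+1)^1·(+1)^1 = +1.
v=23: a=23^0·(≡1), b=23^1·(≡16) mod 23; (1|23)=+1, (16|23)=+1; (−1)^{0·1·11}·(+1)^1·(+1)^0 = +1.
|Ram(-372099, -3483218739)| = 4, even; anisotropic at {3, 7, 47, ∞}.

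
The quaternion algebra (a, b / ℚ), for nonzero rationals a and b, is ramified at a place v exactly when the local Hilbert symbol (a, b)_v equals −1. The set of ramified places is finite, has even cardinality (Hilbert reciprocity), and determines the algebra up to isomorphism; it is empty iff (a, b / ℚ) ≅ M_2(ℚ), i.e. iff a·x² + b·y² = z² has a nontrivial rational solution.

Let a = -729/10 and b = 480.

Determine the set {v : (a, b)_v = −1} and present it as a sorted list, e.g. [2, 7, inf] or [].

[3, 5]

(a, b) ≡ (-10, 30) mod (ℚ^×)²; places V = {2, 3, 5, ∞}.
(a,b)_2: α=-1, β=5; u≡3, v≡7 (mod 8); ε(u)ε(v)=1·1, αω(v)=-1·0, βω(u)=5·1; sum ≡ 0  ⇒  +1.
(a,b)_3: α=6, u≡2; β=1, v≡1 (mod 3); (2|3)=-1, (1|3)=+1; sign (−1)^0·-1^1·+1^6 = -1.
(a,b)_5: α=-1, u≡3; β=1, v≡1 (mod 5); (3|5)=-1, (1|5)=+1; sign (−1)^0·-1^1·+1^-1 = -1.
(a,b)_∞: sgn(-10)=−, sgn(30)=+, so +1.
Ram(-10, 30) = {3, 5}; no ℚ_3-point on the conic.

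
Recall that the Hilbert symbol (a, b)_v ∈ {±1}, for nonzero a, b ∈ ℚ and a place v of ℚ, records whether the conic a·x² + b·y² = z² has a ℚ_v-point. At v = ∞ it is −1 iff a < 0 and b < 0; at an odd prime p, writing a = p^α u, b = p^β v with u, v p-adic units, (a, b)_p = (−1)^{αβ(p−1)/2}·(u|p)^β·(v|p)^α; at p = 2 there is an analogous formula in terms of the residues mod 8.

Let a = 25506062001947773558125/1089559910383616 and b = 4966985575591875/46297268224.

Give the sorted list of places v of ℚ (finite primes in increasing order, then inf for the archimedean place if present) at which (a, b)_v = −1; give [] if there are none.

Mod squares: a ≡ 1302, b ≡ 3. Check v ∈ {∞, 2, 3, 5, 7, 11, 31, 37, 41, 43}.
v=5: a=5^4·(≡3), b=5^4·(≡3) mod 5; (3|5)=-1, (3|5)=-1; (−1)^{4·4·2}·(-1)^4·(-1)^4 = +1.
v=7: a=7^-1·(≡2), b=7^0·(≡6) mod 7; (2|7)=+1, (6|7)=-1; (−1)^{-1·0·3}·(+1)^0·(-1)^-1 = -1.
v=3: a=3^3·(≡2), b=3^3·(≡1) mod 3; (2|3)=-1, (1|3)=+1; (−1)^{3·3·1}·(-1)^3·(+1)^3 = +1.
v=2: v_2(a)=-15, v_2(b)=-14; units ≡ 3, 3 (mod 8); ε·ε+αω+βω = 1·1+-15·1+-14·1 ≡ 0  ⇒  (a,b)_2 = +1.
v=31: a=31^3·(≡15), b=31^2·(≡26) mod 31; (15|31)=-1, (26|31)=-1; (−1)^{3·2·15}·(-1)^2·(-1)^3 = -1.
v=41: a=41^-6·(≡40), b=41^-4·(≡12) mod 41; (40|41)=+1, (12|41)=-1; (−1)^{-6·-4·20}·(+1)^-4·(-1)^-6 = +1.
v=43: a=43^2·(≡27), b=43^2·(≡30) mod 43; (27|43)=-1, (30|43)=-1; (−1)^{2·2·21}·(-1)^2·(-1)^2 = +1.
v=11: a=11^4·(≡9), b=11^2·(≡1) mod 11; (9|11)=+1, (1|11)=+1; (−1)^{4·2·5}·(+1)^2·(+1)^4 = +1.
v=37: a=37^4·(≡10), b=37^2·(≡12) mod 37; (10|37)=+1, (12|37)=+1; (−1)^{4·2·18}·(+1)^2·(+1)^4 = +1.
v=∞: 1302 > 0 and 3 > 0  ⇒  (a,b)_∞ = +1.
Ram(1302, 3) = {7, 31}; no ℚ_7-point on the conic.

[7, 31]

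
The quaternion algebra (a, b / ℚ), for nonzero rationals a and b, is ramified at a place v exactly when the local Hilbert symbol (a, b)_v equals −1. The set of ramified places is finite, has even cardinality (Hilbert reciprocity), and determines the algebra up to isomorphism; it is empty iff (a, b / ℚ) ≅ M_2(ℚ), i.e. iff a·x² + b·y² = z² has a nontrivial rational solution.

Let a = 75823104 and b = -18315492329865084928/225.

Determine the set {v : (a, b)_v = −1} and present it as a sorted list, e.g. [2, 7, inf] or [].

[3, 41]

Mod squares: a ≡ 74046, b ≡ -7. Check v ∈ {∞, 2, 3, 5, 7, 41, 43}.
v=43: a=43^1·(≡27), b=43^2·(≡17) mod 43; (27|43)=-1, (17|43)=+1; (−1)^{1·2·21}·(-1)^2·(+1)^1 = +1.
v=∞: 74046 > 0 and -7 < 0  ⇒  (a,b)_∞ = +1.
v=3: a=3^1·(≡1), b=3^-2·(≡2) mod 3; (1|3)=+1, (2|3)=-1; (−1)^{1·-2·1}·(+1)^-2·(-1)^1 = -1.
v=7: a=7^1·(≡2), b=7^3·(≡5) mod 7; (2|7)=+1, (5|7)=-1; (−1)^{1·3·3}·(+1)^3·(-1)^1 = +1.
v=5: a=5^0·(≡4), b=5^-2·(≡3) mod 5; (4|5)=+1, (3|5)=-1; (−1)^{0·-2·2}·(+1)^-2·(-1)^0 = +1.
v=2: v_2(a)=11, v_2(b)=34; units ≡ 7, 1 (mod 8); ε·ε+αω+βω = 1·0+11·0+34·0 ≡ 0  ⇒  (a,b)_2 = +1.
v=41: a=41^1·(≡39), b=41^2·(≡7) mod 41; (39|41)=+1, (7|41)=-1; (−1)^{1·2·20}·(+1)^2·(-1)^1 = -1.
(74046, -7 / ℚ) ramifies at {3, 41}: a division algebra.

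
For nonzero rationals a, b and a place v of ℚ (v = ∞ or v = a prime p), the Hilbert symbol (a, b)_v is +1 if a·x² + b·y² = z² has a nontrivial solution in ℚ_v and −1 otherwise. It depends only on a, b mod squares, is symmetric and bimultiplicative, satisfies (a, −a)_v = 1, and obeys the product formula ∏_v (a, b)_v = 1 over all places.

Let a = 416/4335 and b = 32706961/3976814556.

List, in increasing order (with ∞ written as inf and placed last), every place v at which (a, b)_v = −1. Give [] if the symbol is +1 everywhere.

[2, 3]

(a, b) ≡ (390, 39) mod (ℚ^×)²; places V = {2, 3, 5, 7, 11, 13, 17, 19, 43, ∞}.
(a,b)_2: α=5, β=-2; u≡3, v≡7 (mod 8); ε(u)ε(v)=1·1, αω(v)=5·0, βω(u)=-2·1; sum ≡ 1  ⇒  -1.
(a,b)_11: α=0, u≡9; β=-2, v≡8 (mod 11); (9|11)=+1, (8|11)=-1; sign (−1)^0·+1^-2·-1^0 = +1.
(a,b)_3: α=-1, u≡1; β=-7, v≡1 (mod 3); (1|3)=+1, (1|3)=+1; sign (−1)^1·+1^-7·+1^-1 = -1.
(a,b)_43: α=0, u≡34; β=2, v≡28 (mod 43); (34|43)=-1, (28|43)=-1; sign (−1)^0·-1^2·-1^0 = +1.
(a,b)_19: α=0, u≡12; β=2, v≡17 (mod 19); (12|19)=-1, (17|19)=+1; sign (−1)^0·-1^2·+1^0 = +1.
(a,b)_∞: sgn(390)=+, sgn(39)=+, so +1.
(a,b)_17: α=-2, u≡13; β=-2, v≡3 (mod 17); (13|17)=+1, (3|17)=-1; sign (−1)^0·+1^-2·-1^-2 = +1.
(a,b)_13: α=1, u≡1; β=-1, v≡1 (mod 13); (1|13)=+1, (1|13)=+1; sign (−1)^0·+1^-1·+1^1 = +1.
(a,b)_7: α=0, u≡5; β=2, v≡4 (mod 7); (5|7)=-1, (4|7)=+1; sign (−1)^0·-1^2·+1^0 = +1.
(a,b)_5: α=-1, u≡3; β=0, v≡1 (mod 5); (3|5)=-1, (1|5)=+1; sign (−1)^0·-1^0·+1^-1 = +1.
Ram(390, 39) = {2, 3}; no ℚ_2-point on the conic.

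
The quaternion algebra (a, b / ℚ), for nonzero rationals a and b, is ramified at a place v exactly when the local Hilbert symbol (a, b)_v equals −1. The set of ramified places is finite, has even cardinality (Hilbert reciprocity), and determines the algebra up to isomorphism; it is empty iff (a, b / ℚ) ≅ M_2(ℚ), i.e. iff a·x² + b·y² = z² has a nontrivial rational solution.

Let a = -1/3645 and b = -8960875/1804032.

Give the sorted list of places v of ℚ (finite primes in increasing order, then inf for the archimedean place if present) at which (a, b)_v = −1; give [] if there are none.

Mod squares: a ≡ -5, b ≡ -636405. Check v ∈ {∞, 2, 3, 5, 7, 11, 19, 29}.
v=2: v_2(a)=0, v_2(b)=-8; units ≡ 3, 3 (mod 8); ε·ε+αω+βω = 1·1+0·1+-8·1 ≡ 1  ⇒  (a,b)_2 = -1.
v=∞: -5 < 0 and -636405 < 0  ⇒  (a,b)_∞ = -1.
v=5: a=5^-1·(≡1), b=5^3·(≡4) mod 5; (1|5)=+1, (4|5)=+1; (−1)^{-1·3·2}·(+1)^3·(+1)^-1 = +1.
v=19: a=19^0·(≡13), b=19^1·(≡12) mod 19; (13|19)=-1, (12|19)=-1; (−1)^{0·1·9}·(-1)^1·(-1)^0 = -1.
v=11: a=11^0·(≡8), b=11^1·(≡9) mod 11; (8|11)=-1, (9|11)=+1; (−1)^{0·1·5}·(-1)^1·(+1)^0 = -1.
v=3: a=3^-6·(≡1), b=3^-5·(≡1) mod 3; (1|3)=+1, (1|3)=+1; (−1)^{-6·-5·1}·(+1)^-5·(+1)^-6 = +1.
v=7: a=7^0·(≡4), b=7^3·(≡1) mod 7; (4|7)=+1, (1|7)=+1; (−1)^{0·3·3}·(+1)^3·(+1)^0 = +1.
v=29: a=29^0·(≡13), b=29^-1·(≡3) mod 29; (13|29)=+1, (3|29)=-1; (−1)^{0·-1·14}·(+1)^-1·(-1)^0 = +1.
(-5, -636405 / ℚ) ramifies at {2, 11, 19, ∞}: a division algebra.

[2, 11, 19, inf]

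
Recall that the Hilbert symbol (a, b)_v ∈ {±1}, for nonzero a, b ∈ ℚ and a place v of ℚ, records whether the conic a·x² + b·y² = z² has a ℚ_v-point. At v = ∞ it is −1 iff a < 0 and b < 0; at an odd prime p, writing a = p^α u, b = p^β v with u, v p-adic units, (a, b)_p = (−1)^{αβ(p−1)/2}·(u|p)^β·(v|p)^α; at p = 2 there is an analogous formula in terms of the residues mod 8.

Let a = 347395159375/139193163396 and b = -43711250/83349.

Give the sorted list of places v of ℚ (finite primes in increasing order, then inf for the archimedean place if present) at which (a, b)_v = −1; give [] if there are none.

(a, b) ≡ (55, -42) mod (ℚ^×)²; places V = {2, 3, 5, 7, 11, 17, 47, ∞}.
(a,b)_47: α=-2, u≡37; β=0, v≡35 (mod 47); (37|47)=+1, (35|47)=-1; sign (−1)^0·+1^0·-1^-2 = +1.
(a,b)_∞: sgn(55)=+, sgn(-42)=−, so +1.
(a,b)_5: α=5, u≡1; β=4, v≡3 (mod 5); (1|5)=+1, (3|5)=-1; sign (−1)^0·+1^4·-1^5 = -1.
(a,b)_3: α=-8, u≡1; β=-5, v≡1 (mod 3); (1|3)=+1, (1|3)=+1; sign (−1)^0·+1^-5·+1^-8 = +1.
(a,b)_2: α=-2, β=1; u≡7, v≡3 (mod 8); ε(u)ε(v)=1·1, αω(v)=-2·1, βω(u)=1·0; sum ≡ 1  ⇒  -1.
(a,b)_7: α=-4, u≡3; β=-3, v≡1 (mod 7); (3|7)=-1, (1|7)=+1; sign (−1)^0·-1^-3·+1^-4 = -1.
(a,b)_17: α=4, u≡15; β=2, v≡9 (mod 17); (15|17)=+1, (9|17)=+1; sign (−1)^0·+1^2·+1^4 = +1.
(a,b)_11: α=3, u≡9; β=2, v≡6 (mod 11); (9|11)=+1, (6|11)=-1; sign (−1)^0·+1^2·-1^3 = -1.
|Ram(55, -42)| = 4, even; anisotropic at {2, 5, 7, 11}.

[2, 5, 7, 11]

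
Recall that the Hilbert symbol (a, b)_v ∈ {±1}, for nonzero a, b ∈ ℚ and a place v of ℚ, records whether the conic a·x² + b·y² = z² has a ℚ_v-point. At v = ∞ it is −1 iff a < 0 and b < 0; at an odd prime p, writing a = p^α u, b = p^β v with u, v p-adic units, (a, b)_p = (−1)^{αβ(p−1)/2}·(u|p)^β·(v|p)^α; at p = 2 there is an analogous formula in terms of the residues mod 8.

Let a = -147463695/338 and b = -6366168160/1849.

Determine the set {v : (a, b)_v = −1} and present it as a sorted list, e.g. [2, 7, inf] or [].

[2, 17, 23, inf]

Mod squares: a ≡ -113390, b ≡ -3910. Check v ∈ {∞, 2, 3, 5, 11, 13, 17, 23, 29, 43}.
v=3: a=3^2·(≡1), b=3^0·(≡2) mod 3; (1|3)=+1, (2|3)=-1; (−1)^{2·0·1}·(+1)^0·(-1)^2 = +1.
v=∞: -113390 < 0 and -3910 < 0  ⇒  (a,b)_∞ = -1.
v=29: a=29^1·(≡24), b=29^2·(≡5) mod 29; (24|29)=+1, (5|29)=+1; (−1)^{1·2·14}·(+1)^2·(+1)^1 = +1.
v=13: a=13^-2·(≡12), b=13^0·(≡4) mod 13; (12|13)=+1, (4|13)=+1; (−1)^{-2·0·6}·(+1)^0·(+1)^-2 = +1.
v=43: a=43^0·(≡9), b=43^-2·(≡29) mod 43; (9|43)=+1, (29|43)=-1; (−1)^{0·-2·21}·(+1)^-2·(-1)^0 = +1.
v=11: a=11^0·(≡9), b=11^2·(≡7) mod 11; (9|11)=+1, (7|11)=-1; (−1)^{0·2·5}·(+1)^2·(-1)^0 = +1.
v=5: a=5^1·(≡2), b=5^1·(≡2) mod 5; (2|5)=-1, (2|5)=-1; (−1)^{1·1·2}·(-1)^1·(-1)^1 = +1.
v=17: a=17^3·(≡5), b=17^1·(≡15) mod 17; (5|17)=-1, (15|17)=+1; (−1)^{3·1·8}·(-1)^1·(+1)^3 = -1.
v=23: a=23^1·(≡11), b=23^1·(≡17) mod 23; (11|23)=-1, (17|23)=-1; (−1)^{1·1·11}·(-1)^1·(-1)^1 = -1.
v=2: v_2(a)=-1, v_2(b)=5; units ≡ 1, 5 (mod 8); ε·ε+αω+βω = 0·0+-1·1+5·0 ≡ 1  ⇒  (a,b)_2 = -1.
(-113390, -3910 / ℚ) ramifies at {2, 17, 23, ∞}: a division algebra.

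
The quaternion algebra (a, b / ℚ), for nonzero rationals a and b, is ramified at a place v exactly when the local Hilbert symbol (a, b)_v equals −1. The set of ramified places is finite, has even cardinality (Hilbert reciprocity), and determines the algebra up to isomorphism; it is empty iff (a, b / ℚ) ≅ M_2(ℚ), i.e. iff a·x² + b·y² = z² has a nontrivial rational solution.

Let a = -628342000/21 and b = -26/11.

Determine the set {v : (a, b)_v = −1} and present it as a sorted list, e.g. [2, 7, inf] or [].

(a, b) ≡ (-1155, -286) mod (ℚ^×)²; places V = {2, 3, 5, 7, 11, 13, ∞}.
(a,b)_∞: sgn(-1155)=−, sgn(-286)=−, so -1.
(a,b)_13: α=4, u≡6; β=1, v≡1 (mod 13); (6|13)=-1, (1|13)=+1; sign (−1)^0·-1^1·+1^4 = -1.
(a,b)_11: α=1, u≡1; β=-1, v≡7 (mod 11); (1|11)=+1, (7|11)=-1; sign (−1)^1·+1^-1·-1^1 = +1.
(a,b)_5: α=3, u≡4; β=0, v≡4 (mod 5); (4|5)=+1, (4|5)=+1; sign (−1)^0·+1^0·+1^3 = +1.
(a,b)_7: α=-1, u≡5; β=0, v≡4 (mod 7); (5|7)=-1, (4|7)=+1; sign (−1)^0·-1^0·+1^-1 = +1.
(a,b)_2: α=4, β=1; u≡5, v≡1 (mod 8); ε(u)ε(v)=0·0, αω(v)=4·0, βω(u)=1·1; sum ≡ 1  ⇒  -1.
(a,b)_3: α=-1, u≡2; β=0, v≡2 (mod 3); (2|3)=-1, (2|3)=-1; sign (−1)^0·-1^0·-1^-1 = -1.
Ram(-1155, -286) = {2, 3, 13, ∞}; no ℚ_2-point on the conic.

[2, 3, 13, inf]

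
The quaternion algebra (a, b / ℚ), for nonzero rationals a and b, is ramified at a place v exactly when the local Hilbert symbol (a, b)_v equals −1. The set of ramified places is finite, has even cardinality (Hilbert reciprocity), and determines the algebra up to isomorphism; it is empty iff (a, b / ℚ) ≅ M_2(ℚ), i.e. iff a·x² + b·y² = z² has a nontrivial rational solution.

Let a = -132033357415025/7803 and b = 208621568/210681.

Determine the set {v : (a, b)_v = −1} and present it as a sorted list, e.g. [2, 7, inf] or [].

[3, 19, 23, 53]

Mod squares: a ≡ -48507, b ≡ 53. Check v ∈ {∞, 2, 3, 5, 11, 17, 19, 23, 31, 37, 53}.
v=3: a=3^-3·(≡1), b=3^-6·(≡2) mod 3; (1|3)=+1, (2|3)=-1; (−1)^{-3·-6·1}·(+1)^-6·(-1)^-3 = -1.
v=∞: -48507 < 0 and 53 > 0  ⇒  (a,b)_∞ = +1.
v=2: v_2(a)=0, v_2(b)=12; units ≡ 5, 5 (mod 8); ε·ε+αω+βω = 0·0+0·1+12·1 ≡ 0  ⇒  (a,b)_2 = +1.
v=23: a=23^1·(≡22), b=23^0·(≡22) mod 23; (22|23)=-1, (22|23)=-1; (−1)^{1·0·11}·(-1)^0·(-1)^1 = -1.
v=19: a=19^1·(≡12), b=19^0·(≡18) mod 19; (12|19)=-1, (18|19)=-1; (−1)^{1·0·9}·(-1)^0·(-1)^1 = -1.
v=5: a=5^2·(≡3), b=5^0·(≡3) mod 5; (3|5)=-1, (3|5)=-1; (−1)^{2·0·2}·(-1)^0·(-1)^2 = +1.
v=31: a=31^2·(≡2), b=31^2·(≡30) mod 31; (2|31)=+1, (30|31)=-1; (−1)^{2·2·15}·(+1)^2·(-1)^2 = +1.
v=53: a=53^2·(≡26), b=53^1·(≡44) mod 53; (26|53)=-1, (44|53)=+1; (−1)^{2·1·26}·(-1)^1·(+1)^2 = -1.
v=17: a=17^-2·(≡14), b=17^-2·(≡9) mod 17; (14|17)=-1, (9|17)=+1; (−1)^{-2·-2·8}·(-1)^-2·(+1)^-2 = +1.
v=11: a=11^2·(≡1), b=11^0·(≡5) mod 11; (1|11)=+1, (5|11)=+1; (−1)^{2·0·5}·(+1)^0·(+1)^2 = +1.
v=37: a=37^1·(≡1), b=37^0·(≡34) mod 37; (1|37)=+1, (34|37)=+1; (−1)^{1·0·18}·(+1)^0·(+1)^1 = +1.
|Ram(-48507, 53)| = 4, even; anisotropic at {3, 19, 23, 53}.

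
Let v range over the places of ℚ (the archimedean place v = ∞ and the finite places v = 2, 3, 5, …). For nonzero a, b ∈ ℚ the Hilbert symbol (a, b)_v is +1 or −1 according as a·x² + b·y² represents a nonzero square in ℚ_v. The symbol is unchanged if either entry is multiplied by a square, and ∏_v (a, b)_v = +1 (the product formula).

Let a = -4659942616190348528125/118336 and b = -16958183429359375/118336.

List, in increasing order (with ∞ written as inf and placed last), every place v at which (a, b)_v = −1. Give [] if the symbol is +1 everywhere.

[7, 23, 31, inf]

(a, b) ≡ (-1645, -204631) mod (ℚ^×)²; places V = {2, 5, 7, 23, 31, 41, 43, 47, ∞}.
(a,b)_43: α=-2, u≡12; β=-2, v≡4 (mod 43); (12|43)=-1, (4|43)=+1; sign (−1)^0·-1^-2·+1^-2 = +1.
(a,b)_2: α=-6, β=-6; u≡3, v≡1 (mod 8); ε(u)ε(v)=1·0, αω(v)=-6·0, βω(u)=-6·1; sum ≡ 0  ⇒  +1.
(a,b)_47: α=3, u≡8; β=2, v≡7 (mod 47); (8|47)=+1, (7|47)=+1; sign (−1)^0·+1^2·+1^3 = +1.
(a,b)_7: α=5, u≡3; β=5, v≡3 (mod 7); (3|7)=-1, (3|7)=-1; sign (−1)^1·-1^5·-1^5 = -1.
(a,b)_31: α=2, u≡11; β=1, v≡18 (mod 31); (11|31)=-1, (18|31)=+1; sign (−1)^0·-1^1·+1^2 = -1.
(a,b)_41: α=2, u≡10; β=1, v≡27 (mod 41); (10|41)=+1, (27|41)=-1; sign (−1)^0·+1^1·-1^2 = +1.
(a,b)_∞: sgn(-1645)=−, sgn(-204631)=−, so -1.
(a,b)_5: α=5, u≡1; β=6, v≡1 (mod 5); (1|5)=+1, (1|5)=+1; sign (−1)^0·+1^6·+1^5 = +1.
(a,b)_23: α=2, u≡19; β=1, v≡12 (mod 23); (19|23)=-1, (12|23)=+1; sign (−1)^0·-1^1·+1^2 = -1.
|Ram(-1645, -204631)| = 4, even; anisotropic at {7, 23, 31, ∞}.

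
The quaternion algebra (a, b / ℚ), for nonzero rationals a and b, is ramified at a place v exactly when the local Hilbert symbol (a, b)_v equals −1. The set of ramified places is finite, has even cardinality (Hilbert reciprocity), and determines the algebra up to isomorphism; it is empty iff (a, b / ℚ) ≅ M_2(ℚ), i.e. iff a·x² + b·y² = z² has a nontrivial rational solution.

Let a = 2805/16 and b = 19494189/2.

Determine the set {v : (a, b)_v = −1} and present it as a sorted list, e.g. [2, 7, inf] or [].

[2, 5, 11, 17]

(a, b) ≡ (2805, 442) mod (ℚ^×)²; places V = {2, 3, 5, 11, 13, 17, ∞}.
(a,b)_17: α=1, u≡5; β=1, v≡8 (mod 17); (5|17)=-1, (8|17)=+1; sign (−1)^0·-1^1·+1^1 = -1.
(a,b)_∞: sgn(2805)=+, sgn(442)=+, so +1.
(a,b)_2: α=-4, β=-1; u≡5, v≡5 (mod 8); ε(u)ε(v)=0·0, αω(v)=-4·1, βω(u)=-1·1; sum ≡ 1  ⇒  -1.
(a,b)_11: α=1, u≡7; β=2, v≡7 (mod 11); (7|11)=-1, (7|11)=-1; sign (−1)^0·-1^2·-1^1 = -1.
(a,b)_13: α=0, u≡12; β=1, v≡8 (mod 13); (12|13)=+1, (8|13)=-1; sign (−1)^0·+1^1·-1^0 = +1.
(a,b)_5: α=1, u≡1; β=0, v≡2 (mod 5); (1|5)=+1, (2|5)=-1; sign (−1)^0·+1^0·-1^1 = -1.
(a,b)_3: α=1, u≡2; β=6, v≡1 (mod 3); (2|3)=-1, (1|3)=+1; sign (−1)^0·-1^6·+1^1 = +1.
|Ram(2805, 442)| = 4, even; anisotropic at {2, 5, 11, 17}.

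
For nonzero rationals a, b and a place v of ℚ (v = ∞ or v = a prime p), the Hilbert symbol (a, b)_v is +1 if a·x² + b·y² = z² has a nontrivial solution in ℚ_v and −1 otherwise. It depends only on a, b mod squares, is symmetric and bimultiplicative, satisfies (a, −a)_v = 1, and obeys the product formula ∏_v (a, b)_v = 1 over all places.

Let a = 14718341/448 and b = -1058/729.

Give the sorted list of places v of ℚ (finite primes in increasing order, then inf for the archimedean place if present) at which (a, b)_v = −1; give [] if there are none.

Mod squares: a ≡ 122507, b ≡ -2. Check v ∈ {∞, 2, 3, 7, 11, 23, 29, 37, 43}.
v=2: v_2(a)=-6, v_2(b)=1; units ≡ 3, 7 (mod 8); ε·ε+αω+βω = 1·1+-6·0+1·1 ≡ 0  ⇒  (a,b)_2 = +1.
v=43: a=43^1·(≡41), b=43^0·(≡13) mod 43; (41|43)=+1, (13|43)=+1; (−1)^{1·0·21}·(+1)^0·(+1)^1 = +1.
v=11: a=11^1·(≡3), b=11^0·(≡3) mod 11; (3|11)=+1, (3|11)=+1; (−1)^{1·0·5}·(+1)^0·(+1)^1 = +1.
v=37: a=37^1·(≡20), b=37^0·(≡2) mod 37; (20|37)=-1, (2|37)=-1; (−1)^{1·0·18}·(-1)^0·(-1)^1 = -1.
v=29: a=29^2·(≡10), b=29^0·(≡11) mod 29; (10|29)=-1, (11|29)=-1; (−1)^{2·0·14}·(-1)^0·(-1)^2 = +1.
v=23: a=23^0·(≡6), b=23^2·(≡20) mod 23; (6|23)=+1, (20|23)=-1; (−1)^{0·2·11}·(+1)^2·(-1)^0 = +1.
v=7: a=7^-1·(≡1), b=7^0·(≡6) mod 7; (1|7)=+1, (6|7)=-1; (−1)^{-1·0·3}·(+1)^0·(-1)^-1 = -1.
v=∞: 122507 > 0 and -2 < 0  ⇒  (a,b)_∞ = +1.
v=3: a=3^0·(≡2), b=3^-6·(≡1) mod 3; (2|3)=-1, (1|3)=+1; (−1)^{0·-6·1}·(-1)^-6·(+1)^0 = +1.
Ram(122507, -2) = {7, 37}; no ℚ_7-point on the conic.

[7, 37]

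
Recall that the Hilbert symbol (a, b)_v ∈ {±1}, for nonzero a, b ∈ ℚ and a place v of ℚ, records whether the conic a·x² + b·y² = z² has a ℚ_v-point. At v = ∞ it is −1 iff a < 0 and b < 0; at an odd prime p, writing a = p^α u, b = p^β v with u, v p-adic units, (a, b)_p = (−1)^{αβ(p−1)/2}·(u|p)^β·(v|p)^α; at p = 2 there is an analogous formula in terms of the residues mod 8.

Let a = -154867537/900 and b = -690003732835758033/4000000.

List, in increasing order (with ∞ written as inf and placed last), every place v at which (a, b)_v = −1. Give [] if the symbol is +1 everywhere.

Mod squares: a ≡ -1279897, b ≡ -159640272913. Check v ∈ {∞, 2, 3, 5, 7, 11, 17, 19, 23, 29, 31, 41, 53}.
v=17: a=17^0·(≡2), b=17^1·(≡11) mod 17; (2|17)=+1, (11|17)=-1; (−1)^{0·1·8}·(+1)^1·(-1)^0 = +1.
v=7: a=7^0·(≡2), b=7^2·(≡6) mod 7; (2|7)=+1, (6|7)=-1; (−1)^{0·2·3}·(+1)^2·(-1)^0 = +1.
v=11: a=11^2·(≡7), b=11^3·(≡6) mod 11; (7|11)=-1, (6|11)=-1; (−1)^{2·3·5}·(-1)^3·(-1)^2 = -1.
v=19: a=19^1·(≡11), b=19^1·(≡18) mod 19; (11|19)=+1, (18|19)=-1; (−1)^{1·1·9}·(+1)^1·(-1)^1 = +1.
v=2: v_2(a)=-2, v_2(b)=-8; units ≡ 7, 7 (mod 8); ε·ε+αω+βω = 1·1+-2·0+-8·0 ≡ 1  ⇒  (a,b)_2 = -1.
v=41: a=41^1·(≡25), b=41^1·(≡15) mod 41; (25|41)=+1, (15|41)=-1; (−1)^{1·1·20}·(+1)^1·(-1)^1 = -1.
v=5: a=5^-2·(≡3), b=5^-6·(≡2) mod 5; (3|5)=-1, (2|5)=-1; (−1)^{-2·-6·2}·(-1)^-6·(-1)^-2 = +1.
v=3: a=3^-2·(≡2), b=3^6·(≡2) mod 3; (2|3)=-1, (2|3)=-1; (−1)^{-2·6·1}·(-1)^6·(-1)^-2 = +1.
v=29: a=29^0·(≡3), b=29^1·(≡14) mod 29; (3|29)=-1, (14|29)=-1; (−1)^{0·1·14}·(-1)^1·(-1)^0 = -1.
v=53: a=53^1·(≡33), b=53^1·(≡25) mod 53; (33|53)=-1, (25|53)=+1; (−1)^{1·1·26}·(-1)^1·(+1)^1 = -1.
v=31: a=31^1·(≡16), b=31^1·(≡9) mod 31; (16|31)=+1, (9|31)=+1; (−1)^{1·1·15}·(+1)^1·(+1)^1 = -1.
v=23: a=23^0·(≡14), b=23^1·(≡17) mod 23; (14|23)=-1, (17|23)=-1; (−1)^{0·1·11}·(-1)^1·(-1)^0 = -1.
v=∞: -1279897 < 0 and -159640272913 < 0  ⇒  (a,b)_∞ = -1.
Ram(-1279897, -159640272913) = {2, 11, 23, 29, 31, 41, 53, ∞}; no ℚ_2-point on the conic.

[2, 11, 23, 29, 31, 41, 53, inf]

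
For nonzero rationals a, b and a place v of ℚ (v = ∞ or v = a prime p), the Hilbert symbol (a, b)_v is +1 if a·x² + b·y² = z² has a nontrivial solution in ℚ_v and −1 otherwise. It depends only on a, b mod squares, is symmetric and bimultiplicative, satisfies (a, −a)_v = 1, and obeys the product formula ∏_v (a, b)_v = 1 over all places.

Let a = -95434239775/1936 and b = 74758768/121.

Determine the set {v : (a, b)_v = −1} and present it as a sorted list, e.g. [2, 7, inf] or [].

[7, 43]

(a, b) ≡ (-5719, 7) mod (ℚ^×)²; places V = {2, 5, 7, 11, 19, 43, ∞}.
(a,b)_7: α=1, u≡1; β=1, v≡4 (mod 7); (1|7)=+1, (4|7)=+1; sign (−1)^1·+1^1·+1^1 = -1.
(a,b)_43: α=3, u≡20; β=2, v≡20 (mod 43); (20|43)=-1, (20|43)=-1; sign (−1)^0·-1^2·-1^3 = -1.
(a,b)_19: α=3, u≡3; β=2, v≡1 (mod 19); (3|19)=-1, (1|19)=+1; sign (−1)^0·-1^2·+1^3 = +1.
(a,b)_5: α=2, u≡4; β=0, v≡3 (mod 5); (4|5)=+1, (3|5)=-1; sign (−1)^0·+1^0·-1^2 = +1.
(a,b)_11: α=-2, u≡1; β=-2, v≡7 (mod 11); (1|11)=+1, (7|11)=-1; sign (−1)^0·+1^-2·-1^-2 = +1.
(a,b)_∞: sgn(-5719)=−, sgn(7)=+, so +1.
(a,b)_2: α=-4, β=4; u≡1, v≡7 (mod 8); ε(u)ε(v)=0·1, αω(v)=-4·0, βω(u)=4·0; sum ≡ 0  ⇒  +1.
(-5719, 7 / ℚ) ramifies at {7, 43}: a division algebra.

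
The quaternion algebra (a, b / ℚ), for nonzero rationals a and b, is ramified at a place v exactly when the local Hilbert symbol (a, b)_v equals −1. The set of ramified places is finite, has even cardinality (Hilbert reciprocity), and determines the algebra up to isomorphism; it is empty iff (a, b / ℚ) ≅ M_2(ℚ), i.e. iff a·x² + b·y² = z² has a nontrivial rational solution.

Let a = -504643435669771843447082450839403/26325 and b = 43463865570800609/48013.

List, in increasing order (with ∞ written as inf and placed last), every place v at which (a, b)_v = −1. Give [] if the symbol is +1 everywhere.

[17, 19, 23, 29]

Mod squares: a ≡ -99671, b ≡ 680147237. Check v ∈ {∞, 2, 3, 5, 7, 11, 13, 17, 19, 23, 29, 41}.
v=17: a=17^5·(≡2), b=17^5·(≡3) mod 17; (2|17)=+1, (3|17)=-1; (−1)^{5·5·8}·(+1)^5·(-1)^5 = -1.
v=5: a=5^-2·(≡4), b=5^0·(≡3) mod 5; (4|5)=+1, (3|5)=-1; (−1)^{-2·0·2}·(+1)^0·(-1)^-2 = +1.
v=2: v_2(a)=0, v_2(b)=0; units ≡ 1, 5 (mod 8); ε·ε+αω+βω = 0·0+0·1+0·0 ≡ 0  ⇒  (a,b)_2 = +1.
v=29: a=29^8·(≡17), b=29^3·(≡1) mod 29; (17|29)=-1, (1|29)=+1; (−1)^{8·3·14}·(-1)^3·(+1)^8 = -1.
v=19: a=19^0·(≡10), b=19^-3·(≡4) mod 19; (10|19)=-1, (4|19)=+1; (−1)^{0·-3·9}·(-1)^-3·(+1)^0 = -1.
v=23: a=23^2·(≡22), b=23^1·(≡12) mod 23; (22|23)=-1, (12|23)=+1; (−1)^{2·1·11}·(-1)^1·(+1)^2 = -1.
v=13: a=13^-1·(≡4), b=13^0·(≡3) mod 13; (4|13)=+1, (3|13)=+1; (−1)^{-1·0·6}·(+1)^0·(+1)^-1 = +1.
v=41: a=41^3·(≡7), b=41^1·(≡27) mod 41; (7|41)=-1, (27|41)=-1; (−1)^{3·1·20}·(-1)^1·(-1)^3 = +1.
v=∞: -99671 < 0 and 680147237 > 0  ⇒  (a,b)_∞ = +1.
v=3: a=3^-4·(≡1), b=3^0·(≡2) mod 3; (1|3)=+1, (2|3)=-1; (−1)^{-4·0·1}·(+1)^0·(-1)^-4 = +1.
v=7: a=7^0·(≡2), b=7^-1·(≡3) mod 7; (2|7)=+1, (3|7)=-1; (−1)^{0·-1·3}·(+1)^-1·(-1)^0 = +1.
v=11: a=11^7·(≡5), b=11^3·(≡8) mod 11; (5|11)=+1, (8|11)=-1; (−1)^{7·3·5}·(+1)^3·(-1)^7 = +1.
(-99671, 680147237 / ℚ) ramifies at {17, 19, 23, 29}: a division algebra.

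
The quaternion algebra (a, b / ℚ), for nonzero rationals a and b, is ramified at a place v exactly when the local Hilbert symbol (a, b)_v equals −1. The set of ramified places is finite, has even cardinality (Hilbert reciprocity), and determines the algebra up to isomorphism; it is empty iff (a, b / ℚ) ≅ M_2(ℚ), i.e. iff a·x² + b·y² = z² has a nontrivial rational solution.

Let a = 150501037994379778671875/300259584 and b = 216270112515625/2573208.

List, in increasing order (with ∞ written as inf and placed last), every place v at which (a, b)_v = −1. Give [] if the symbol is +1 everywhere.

[5, 11]

(a, b) ≡ (35, 22) mod (ℚ^×)²; places V = {2, 3, 5, 7, 11, 13, 19, ∞}.
(a,b)_19: α=-4, u≡16; β=-2, v≡15 (mod 19); (16|19)=+1, (15|19)=-1; sign (−1)^0·+1^-2·-1^-4 = +1.
(a,b)_2: α=-8, β=-3; u≡3, v≡3 (mod 8); ε(u)ε(v)=1·1, αω(v)=-8·1, βω(u)=-3·1; sum ≡ 0  ⇒  +1.
(a,b)_13: α=2, u≡9; β=0, v≡12 (mod 13); (9|13)=+1, (12|13)=+1; sign (−1)^0·+1^0·+1^2 = +1.
(a,b)_11: α=0, u≡7; β=-1, v≡7 (mod 11); (7|11)=-1, (7|11)=-1; sign (−1)^0·-1^-1·-1^0 = -1.
(a,b)_5: α=7, u≡3; β=6, v≡2 (mod 5); (3|5)=-1, (2|5)=-1; sign (−1)^0·-1^6·-1^7 = -1.
(a,b)_7: α=19, u≡6; β=12, v≡1 (mod 7); (6|7)=-1, (1|7)=+1; sign (−1)^0·-1^12·+1^19 = +1.
(a,b)_3: α=-2, u≡2; β=-4, v≡1 (mod 3); (2|3)=-1, (1|3)=+1; sign (−1)^0·-1^-4·+1^-2 = +1.
(a,b)_∞: sgn(35)=+, sgn(22)=+, so +1.
(35, 22 / ℚ) ramifies at {5, 11}: a division algebra.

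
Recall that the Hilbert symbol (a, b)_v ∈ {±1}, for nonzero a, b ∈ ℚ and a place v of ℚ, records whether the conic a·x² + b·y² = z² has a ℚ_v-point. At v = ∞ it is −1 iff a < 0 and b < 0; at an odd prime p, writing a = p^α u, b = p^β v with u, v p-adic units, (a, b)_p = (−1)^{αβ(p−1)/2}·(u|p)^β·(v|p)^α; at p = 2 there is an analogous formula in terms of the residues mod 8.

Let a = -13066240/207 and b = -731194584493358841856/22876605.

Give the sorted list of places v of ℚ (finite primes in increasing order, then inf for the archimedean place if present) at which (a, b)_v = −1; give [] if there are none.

Mod squares: a ≡ -73370, b ≡ -6545. Check v ∈ {∞, 2, 3, 5, 7, 11, 13, 17, 23, 29, 31}.
v=∞: -73370 < 0 and -6545 < 0  ⇒  (a,b)_∞ = -1.
v=31: a=31^0·(≡5), b=31^-2·(≡15) mod 31; (5|31)=+1, (15|31)=-1; (−1)^{0·-2·15}·(+1)^-2·(-1)^0 = +1.
v=29: a=29^1·(≡25), b=29^2·(≡5) mod 29; (25|29)=+1, (5|29)=+1; (−1)^{1·2·14}·(+1)^2·(+1)^1 = +1.
v=23: a=23^-1·(≡22), b=23^-2·(≡10) mod 23; (22|23)=-1, (10|23)=-1; (−1)^{-1·-2·11}·(-1)^-2·(-1)^-1 = -1.
v=7: a=7^0·(≡4), b=7^1·(≡3) mod 7; (4|7)=+1, (3|7)=-1; (−1)^{0·1·3}·(+1)^1·(-1)^0 = +1.
v=5: a=5^1·(≡1), b=5^-1·(≡4) mod 5; (1|5)=+1, (4|5)=+1; (−1)^{1·-1·2}·(+1)^-1·(+1)^1 = +1.
v=11: a=11^1·(≡8), b=11^5·(≡8) mod 11; (8|11)=-1, (8|11)=-1; (−1)^{1·5·5}·(-1)^5·(-1)^1 = -1.
v=3: a=3^-2·(≡1), b=3^-2·(≡1) mod 3; (1|3)=+1, (1|3)=+1; (−1)^{-2·-2·1}·(+1)^-2·(+1)^-2 = +1.
v=2: v_2(a)=13, v_2(b)=28; units ≡ 3, 7 (mod 8); ε·ε+αω+βω = 1·1+13·0+28·1 ≡ 1  ⇒  (a,b)_2 = -1.
v=17: a=17^0·(≡15), b=17^1·(≡14) mod 17; (15|17)=+1, (14|17)=-1; (−1)^{0·1·8}·(+1)^1·(-1)^0 = +1.
v=13: a=13^0·(≡5), b=13^2·(≡7) mod 13; (5|13)=-1, (7|13)=-1; (−1)^{0·2·6}·(-1)^2·(-1)^0 = +1.
(-73370, -6545 / ℚ) ramifies at {2, 11, 23, ∞}: a division algebra.

[2, 11, 23, inf]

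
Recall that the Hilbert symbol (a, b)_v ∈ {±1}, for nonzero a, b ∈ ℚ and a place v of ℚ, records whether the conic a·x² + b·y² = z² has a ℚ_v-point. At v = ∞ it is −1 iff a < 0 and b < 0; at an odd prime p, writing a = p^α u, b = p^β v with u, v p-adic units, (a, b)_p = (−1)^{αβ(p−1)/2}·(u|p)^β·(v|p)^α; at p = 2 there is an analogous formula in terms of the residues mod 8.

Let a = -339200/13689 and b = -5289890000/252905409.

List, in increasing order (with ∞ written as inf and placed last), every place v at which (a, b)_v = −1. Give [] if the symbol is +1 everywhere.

[2, inf]

(a, b) ≡ (-53, -629) mod (ℚ^×)²; places V = {2, 3, 5, 13, 17, 19, 29, 31, 37, 53, ∞}.
(a,b)_31: α=0, u≡7; β=-2, v≡22 (mod 31); (7|31)=+1, (22|31)=-1; sign (−1)^0·+1^-2·-1^0 = +1.
(a,b)_3: α=-4, u≡1; β=-6, v≡1 (mod 3); (1|3)=+1, (1|3)=+1; sign (−1)^0·+1^-6·+1^-4 = +1.
(a,b)_19: α=0, u≡5; β=-2, v≡16 (mod 19); (5|19)=+1, (16|19)=+1; sign (−1)^0·+1^-2·+1^0 = +1.
(a,b)_17: α=0, u≡13; β=1, v≡7 (mod 17); (13|17)=+1, (7|17)=-1; sign (−1)^0·+1^1·-1^0 = +1.
(a,b)_13: α=-2, u≡3; β=0, v≡7 (mod 13); (3|13)=+1, (7|13)=-1; sign (−1)^0·+1^0·-1^-2 = +1.
(a,b)_37: α=0, u≡21; β=1, v≡6 (mod 37); (21|37)=+1, (6|37)=-1; sign (−1)^0·+1^1·-1^0 = +1.
(a,b)_5: α=2, u≡3; β=4, v≡4 (mod 5); (3|5)=-1, (4|5)=+1; sign (−1)^0·-1^4·+1^2 = +1.
(a,b)_29: α=0, u≡13; β=2, v≡20 (mod 29); (13|29)=+1, (20|29)=+1; sign (−1)^0·+1^2·+1^0 = +1.
(a,b)_53: α=1, u≡15; β=0, v≡16 (mod 53); (15|53)=+1, (16|53)=+1; sign (−1)^0·+1^0·+1^1 = +1.
(a,b)_∞: sgn(-53)=−, sgn(-629)=−, so -1.
(a,b)_2: α=8, β=4; u≡3, v≡3 (mod 8); ε(u)ε(v)=1·1, αω(v)=8·1, βω(u)=4·1; sum ≡ 1  ⇒  -1.
Ram(-53, -629) = {2, ∞}; no ℚ_2-point on the conic.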